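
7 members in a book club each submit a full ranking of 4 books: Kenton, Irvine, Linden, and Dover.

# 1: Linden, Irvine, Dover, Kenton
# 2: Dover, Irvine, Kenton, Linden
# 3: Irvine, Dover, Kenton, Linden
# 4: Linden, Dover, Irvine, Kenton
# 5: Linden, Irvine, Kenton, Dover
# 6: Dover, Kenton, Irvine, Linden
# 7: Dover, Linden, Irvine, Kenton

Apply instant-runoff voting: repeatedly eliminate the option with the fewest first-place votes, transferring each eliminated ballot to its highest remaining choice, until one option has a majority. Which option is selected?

Dover

Round 1: Linden 3, Dover 3, Irvine 1, Kenton 0. Kenton has the fewest and is eliminated.
Round 2: Linden 3, Dover 3, Irvine 1. Irvine has the fewest and is eliminated.
Round 3: Dover 4, Linden 3. Dover has a majority.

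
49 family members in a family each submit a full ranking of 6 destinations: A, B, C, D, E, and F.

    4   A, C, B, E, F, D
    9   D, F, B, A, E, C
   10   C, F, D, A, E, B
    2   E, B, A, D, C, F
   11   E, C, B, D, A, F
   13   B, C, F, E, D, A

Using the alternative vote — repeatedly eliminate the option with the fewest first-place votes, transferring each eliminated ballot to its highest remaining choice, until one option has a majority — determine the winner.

Round 1: B 13, E 13, C 10, D 9, A 4, F 0. F has the fewest and is eliminated.
Round 2: B 13, E 13, C 10, D 9, A 4. A has the fewest and is eliminated.
Round 3: C 14, B 13, E 13, D 9. D has the fewest and is eliminated.
Round 4: B 22, C 14, E 13. E has the fewest and is eliminated.
Round 5: C 25, B 24. C has a majority.

C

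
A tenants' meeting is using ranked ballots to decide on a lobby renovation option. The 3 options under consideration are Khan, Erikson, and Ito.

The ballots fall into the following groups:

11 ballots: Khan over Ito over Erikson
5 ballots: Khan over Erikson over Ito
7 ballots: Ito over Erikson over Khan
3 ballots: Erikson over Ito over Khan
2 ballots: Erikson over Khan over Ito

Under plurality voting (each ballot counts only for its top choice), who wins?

First-place vote totals:
  Khan: 16
  Erikson: 5
  Ito: 7
Khan has the most first-place votes.

Khan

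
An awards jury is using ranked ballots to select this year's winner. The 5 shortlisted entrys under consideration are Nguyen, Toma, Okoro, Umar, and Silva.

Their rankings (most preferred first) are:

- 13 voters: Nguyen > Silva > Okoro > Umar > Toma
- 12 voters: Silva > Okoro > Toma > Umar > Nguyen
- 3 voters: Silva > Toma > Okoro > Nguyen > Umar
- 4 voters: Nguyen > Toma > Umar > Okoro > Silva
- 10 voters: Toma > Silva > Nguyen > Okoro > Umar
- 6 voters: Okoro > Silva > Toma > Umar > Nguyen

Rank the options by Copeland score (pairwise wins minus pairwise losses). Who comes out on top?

Silva

Pairwise results:
  Nguyen vs Toma: Toma wins 31–17.
  Nguyen vs Okoro: Nguyen wins 27–21.
  Nguyen vs Umar: Nguyen wins 30–18.
  Nguyen vs Silva: Silva wins 31–17.
  Toma vs Okoro: Okoro wins 31–17.
  Toma vs Umar: Toma wins 35–13.
  Toma vs Silva: Silva wins 34–14.
  Okoro vs Umar: Okoro wins 44–4.
  Okoro vs Silva: Silva wins 38–10.
  Umar vs Silva: Silva wins 44–4.
Copeland scores (wins − losses):
  Nguyen: 2 − 2 = 0
  Toma: 2 − 2 = 0
  Okoro: 2 − 2 = 0
  Umar: 0 − 4 = -4
  Silva: 4 − 0 = 4
Silva has the best Copeland score.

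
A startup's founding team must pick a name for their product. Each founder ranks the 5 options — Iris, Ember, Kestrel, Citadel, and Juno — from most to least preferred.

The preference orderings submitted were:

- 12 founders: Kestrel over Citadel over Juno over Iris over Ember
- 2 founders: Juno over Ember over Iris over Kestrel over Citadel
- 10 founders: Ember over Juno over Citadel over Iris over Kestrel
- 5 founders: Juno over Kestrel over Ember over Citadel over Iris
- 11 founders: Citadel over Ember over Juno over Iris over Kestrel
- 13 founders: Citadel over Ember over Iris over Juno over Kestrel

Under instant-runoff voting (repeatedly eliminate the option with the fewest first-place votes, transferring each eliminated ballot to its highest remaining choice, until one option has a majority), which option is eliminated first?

Round 1: Citadel 24, Kestrel 12, Ember 10, Juno 7, Iris 0. Iris has the fewest and is eliminated.
Round 2: Citadel 24, Kestrel 12, Ember 10, Juno 7. Juno has the fewest and is eliminated.
Round 3: Citadel 24, Kestrel 17, Ember 12. Ember has the fewest and is eliminated.
Round 4: Citadel 34, Kestrel 19. Citadel has a majority.

Iris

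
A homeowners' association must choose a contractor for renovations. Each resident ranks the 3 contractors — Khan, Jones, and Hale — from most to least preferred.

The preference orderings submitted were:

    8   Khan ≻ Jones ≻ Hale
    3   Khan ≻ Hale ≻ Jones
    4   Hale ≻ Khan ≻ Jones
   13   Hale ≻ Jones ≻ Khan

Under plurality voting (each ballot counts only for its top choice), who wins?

Hale

First-place vote totals:
  Khan: 11
  Jones: 0
  Hale: 17
Hale has the most first-place votes.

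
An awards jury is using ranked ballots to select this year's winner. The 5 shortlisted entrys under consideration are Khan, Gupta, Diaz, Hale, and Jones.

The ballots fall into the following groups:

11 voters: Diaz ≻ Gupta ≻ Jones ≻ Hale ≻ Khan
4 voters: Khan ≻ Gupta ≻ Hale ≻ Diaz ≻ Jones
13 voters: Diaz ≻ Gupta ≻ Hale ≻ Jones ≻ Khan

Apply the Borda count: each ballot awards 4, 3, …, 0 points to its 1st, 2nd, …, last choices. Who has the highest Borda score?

Borda scores:
  Khan: 11·0 + 4·4 + 13·0 = 16
  Gupta: 11·3 + 4·3 + 13·3 = 84
  Diaz: 11·4 + 4·1 + 13·4 = 100
  Hale: 11·1 + 4·2 + 13·2 = 45
  Jones: 11·2 + 4·0 + 13·1 = 35
Diaz has the highest total.

Diaz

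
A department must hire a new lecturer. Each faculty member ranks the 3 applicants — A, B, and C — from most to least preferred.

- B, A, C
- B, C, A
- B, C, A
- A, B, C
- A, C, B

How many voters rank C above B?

Ballots ranking C above B: 1.
Ballots ranking B above C: 4.
So 1 of 5 voters prefer C to B.

1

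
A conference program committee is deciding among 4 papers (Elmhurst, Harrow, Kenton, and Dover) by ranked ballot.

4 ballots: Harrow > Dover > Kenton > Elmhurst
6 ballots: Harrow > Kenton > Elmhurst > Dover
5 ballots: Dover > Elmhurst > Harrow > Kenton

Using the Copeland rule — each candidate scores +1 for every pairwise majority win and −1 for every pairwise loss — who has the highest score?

Harrow

Pairwise results:
  Elmhurst vs Harrow: Harrow wins 10–5.
  Elmhurst vs Kenton: Kenton wins 10–5.
  Elmhurst vs Dover: Dover wins 9–6.
  Harrow vs Kenton: Harrow wins 15–0.
  Harrow vs Dover: Harrow wins 10–5.
  Kenton vs Dover: Dover wins 9–6.
Copeland scores (wins − losses):
  Elmhurst: 0 − 3 = -3
  Harrow: 3 − 0 = 3
  Kenton: 1 − 2 = -1
  Dover: 2 − 1 = 1
Harrow has the best Copeland score.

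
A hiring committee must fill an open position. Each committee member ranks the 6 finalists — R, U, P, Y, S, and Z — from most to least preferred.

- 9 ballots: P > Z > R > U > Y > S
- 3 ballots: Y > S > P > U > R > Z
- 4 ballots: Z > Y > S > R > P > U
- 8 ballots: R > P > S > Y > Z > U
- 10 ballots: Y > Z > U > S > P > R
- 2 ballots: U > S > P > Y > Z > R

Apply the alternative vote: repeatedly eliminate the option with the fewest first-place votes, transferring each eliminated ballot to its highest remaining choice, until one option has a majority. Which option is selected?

P

Round 1: Y 13, P 9, R 8, Z 4, U 2, S 0. S has the fewest and is eliminated.
Round 2: Y 13, P 9, R 8, Z 4, U 2. U has the fewest and is eliminated.
Round 3: Y 13, P 11, R 8, Z 4. Z has the fewest and is eliminated.
Round 4: Y 17, P 11, R 8. R has the fewest and is eliminated.
Round 5: P 19, Y 17. P has a majority.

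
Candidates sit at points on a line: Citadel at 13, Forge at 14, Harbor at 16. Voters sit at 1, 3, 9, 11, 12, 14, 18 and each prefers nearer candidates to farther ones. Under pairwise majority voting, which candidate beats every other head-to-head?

Citadel

With single-peaked preferences on a line, the Condorcet winner is the candidate closest to the median voter.
The median voter (position 11) is closest to Citadel at 13.
Check: Citadel vs Forge — voters closer to Citadel: 5 of 7.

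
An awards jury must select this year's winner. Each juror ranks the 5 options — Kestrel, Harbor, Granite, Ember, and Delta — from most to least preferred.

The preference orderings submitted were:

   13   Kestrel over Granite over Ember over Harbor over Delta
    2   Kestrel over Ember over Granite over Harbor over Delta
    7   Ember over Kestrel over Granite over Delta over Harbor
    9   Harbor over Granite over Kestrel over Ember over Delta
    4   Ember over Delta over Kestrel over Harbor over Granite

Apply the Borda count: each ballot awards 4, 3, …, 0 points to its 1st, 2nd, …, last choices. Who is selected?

Borda scores:
  Kestrel: 13·4 + 2·4 + 7·3 + 9·2 + 4·2 = 107
  Harbor: 13·1 + 2·1 + 7·0 + 9·4 + 4·1 = 55
  Granite: 13·3 + 2·2 + 7·2 + 9·3 + 4·0 = 84
  Ember: 13·2 + 2·3 + 7·4 + 9·1 + 4·4 = 85
  Delta: 13·0 + 2·0 + 7·1 + 9·0 + 4·3 = 19
Kestrel has the highest total.

Kestrel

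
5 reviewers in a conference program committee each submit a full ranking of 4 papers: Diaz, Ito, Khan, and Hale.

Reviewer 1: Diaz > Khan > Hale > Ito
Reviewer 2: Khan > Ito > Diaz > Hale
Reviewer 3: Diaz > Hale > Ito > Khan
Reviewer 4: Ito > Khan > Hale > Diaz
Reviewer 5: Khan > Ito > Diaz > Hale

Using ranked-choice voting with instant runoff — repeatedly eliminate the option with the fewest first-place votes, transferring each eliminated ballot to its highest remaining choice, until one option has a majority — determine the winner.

Round 1: Diaz 2, Khan 2, Ito 1, Hale 0. Hale has the fewest and is eliminated.
Round 2: Diaz 2, Khan 2, Ito 1. Ito has the fewest and is eliminated.
Round 3: Khan 3, Diaz 2. Khan has a majority.

Khan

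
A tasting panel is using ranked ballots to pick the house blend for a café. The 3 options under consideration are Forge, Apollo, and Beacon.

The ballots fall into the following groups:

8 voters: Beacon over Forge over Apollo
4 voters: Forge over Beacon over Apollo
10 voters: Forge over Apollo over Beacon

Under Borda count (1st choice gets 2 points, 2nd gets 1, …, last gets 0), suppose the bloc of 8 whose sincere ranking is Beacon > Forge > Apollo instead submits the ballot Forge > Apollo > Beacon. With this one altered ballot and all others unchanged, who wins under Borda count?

Forge

Borda totals with the altered ballot: Forge 44, Apollo 18, Beacon 4.
The winner is unchanged: still Forge.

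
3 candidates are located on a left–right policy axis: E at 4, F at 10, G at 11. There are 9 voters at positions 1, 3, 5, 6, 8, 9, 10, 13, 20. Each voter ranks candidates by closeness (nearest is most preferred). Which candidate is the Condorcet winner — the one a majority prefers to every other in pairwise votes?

F

With single-peaked preferences on a line, the Condorcet winner is the candidate closest to the median voter.
The median voter (position 8) is closest to F at 10.
Check: F vs E — voters closer to F: 5 of 9.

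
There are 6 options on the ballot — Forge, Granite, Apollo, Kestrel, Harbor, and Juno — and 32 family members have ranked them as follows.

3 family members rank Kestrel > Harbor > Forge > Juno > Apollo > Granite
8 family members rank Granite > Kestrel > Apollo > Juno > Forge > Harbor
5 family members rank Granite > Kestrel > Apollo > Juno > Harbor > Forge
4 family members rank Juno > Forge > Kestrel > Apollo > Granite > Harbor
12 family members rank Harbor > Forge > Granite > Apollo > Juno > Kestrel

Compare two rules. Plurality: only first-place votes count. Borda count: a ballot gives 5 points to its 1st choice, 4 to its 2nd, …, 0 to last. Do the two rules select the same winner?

Yes

Plurality first-place counts: Forge 0, Granite 13, Apollo 0, Kestrel 3, Harbor 12, Juno 4 → Granite.
Borda totals: Forge 81, Granite 105, Apollo 74, Kestrel 79, Harbor 77, Juno 64 → Granite.
The two rules agree on Granite.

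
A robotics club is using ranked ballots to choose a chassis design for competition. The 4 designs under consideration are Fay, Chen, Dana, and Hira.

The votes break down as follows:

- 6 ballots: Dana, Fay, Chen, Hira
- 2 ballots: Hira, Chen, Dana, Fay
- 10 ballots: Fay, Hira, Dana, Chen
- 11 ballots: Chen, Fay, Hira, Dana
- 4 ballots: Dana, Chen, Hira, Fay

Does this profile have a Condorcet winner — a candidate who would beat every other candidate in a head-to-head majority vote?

Head-to-head results (33 voters total):
Fay vs Chen: Chen wins 17–16.
Fay vs Dana: Fay wins 21–12.
Fay vs Hira: Fay wins 27–6.
Chen vs Dana: Dana wins 20–13.
Chen vs Hira: Chen wins 21–12.
Dana vs Hira: Hira wins 23–10.
No candidate beats all others: Fay beats Dana beats Chen beats Fay, a majority cycle.

No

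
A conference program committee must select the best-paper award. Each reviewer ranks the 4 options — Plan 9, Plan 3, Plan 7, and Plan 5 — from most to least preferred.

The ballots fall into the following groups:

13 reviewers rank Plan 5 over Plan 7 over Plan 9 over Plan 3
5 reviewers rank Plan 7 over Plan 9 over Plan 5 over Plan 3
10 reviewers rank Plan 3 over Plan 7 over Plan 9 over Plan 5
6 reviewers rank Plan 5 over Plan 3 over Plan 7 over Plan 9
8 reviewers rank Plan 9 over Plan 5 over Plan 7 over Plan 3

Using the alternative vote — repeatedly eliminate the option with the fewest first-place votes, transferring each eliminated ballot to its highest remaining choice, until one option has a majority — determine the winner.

Plan 9

Round 1: Plan 5 19, Plan 3 10, Plan 9 8, Plan 7 5. Plan 7 has the fewest and is eliminated.
Round 2: Plan 5 19, Plan 9 13, Plan 3 10. Plan 3 has the fewest and is eliminated.
Round 3: Plan 9 23, Plan 5 19. Plan 9 has a majority.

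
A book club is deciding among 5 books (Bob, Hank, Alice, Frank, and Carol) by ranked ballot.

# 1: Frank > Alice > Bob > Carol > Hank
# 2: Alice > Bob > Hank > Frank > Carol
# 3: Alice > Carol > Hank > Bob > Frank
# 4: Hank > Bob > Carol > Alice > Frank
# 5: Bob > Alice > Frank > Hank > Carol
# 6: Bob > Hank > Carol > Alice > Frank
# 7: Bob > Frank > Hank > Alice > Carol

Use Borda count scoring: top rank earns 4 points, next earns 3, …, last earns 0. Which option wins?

Bob

Borda scores:
  Bob: 2 + 3 + 1 + 3 + 4 + 4 + 4 = 21
  Hank: 0 + 2 + 2 + 4 + 1 + 3 + 2 = 14
  Alice: 3 + 4 + 4 + 1 + 3 + 1 + 1 = 17
  Frank: 4 + 1 + 0 + 0 + 2 + 0 + 3 = 10
  Carol: 1 + 0 + 3 + 2 + 0 + 2 + 0 = 8
Bob has the highest total.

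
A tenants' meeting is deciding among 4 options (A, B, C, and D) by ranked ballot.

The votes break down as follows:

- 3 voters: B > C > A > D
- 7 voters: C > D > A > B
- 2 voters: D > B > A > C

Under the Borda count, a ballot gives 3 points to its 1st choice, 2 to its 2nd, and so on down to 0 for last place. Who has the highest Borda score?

Borda scores:
  A: 3·1 + 7·1 + 2·1 = 12
  B: 3·3 + 7·0 + 2·2 = 13
  C: 3·2 + 7·3 + 2·0 = 27
  D: 3·0 + 7·2 + 2·3 = 20
C has the highest total.

C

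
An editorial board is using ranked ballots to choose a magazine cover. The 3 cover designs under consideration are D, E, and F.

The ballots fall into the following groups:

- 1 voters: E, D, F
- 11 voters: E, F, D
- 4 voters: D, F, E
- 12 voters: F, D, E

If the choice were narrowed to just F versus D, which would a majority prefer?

Ballots ranking F above D: 11+12 = 23.
Ballots ranking D above F: 1+4 = 5.
F wins the head-to-head, 23–5.

F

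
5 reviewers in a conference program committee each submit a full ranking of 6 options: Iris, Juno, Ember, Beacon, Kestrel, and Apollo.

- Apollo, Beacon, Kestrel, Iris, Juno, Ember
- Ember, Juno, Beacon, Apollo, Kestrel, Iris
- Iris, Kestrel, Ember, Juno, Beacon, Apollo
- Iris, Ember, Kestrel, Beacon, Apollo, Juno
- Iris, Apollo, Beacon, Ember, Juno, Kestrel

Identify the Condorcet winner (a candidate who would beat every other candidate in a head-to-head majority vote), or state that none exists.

Head-to-head results (5 voters total):
Iris vs Juno: Iris wins 4–1.
Iris vs Ember: Iris wins 4–1.
Iris vs Beacon: Iris wins 3–2.
Iris vs Kestrel: Iris wins 3–2.
Iris vs Apollo: Iris wins 3–2.
Juno vs Ember: Ember wins 4–1.
Juno vs Beacon: Beacon wins 3–2.
Juno vs Kestrel: Kestrel wins 3–2.
Juno vs Apollo: Apollo wins 3–2.
Ember vs Beacon: Ember wins 3–2.
Ember vs Kestrel: Ember wins 3–2.
Ember vs Apollo: Ember wins 3–2.
Beacon vs Kestrel: Beacon wins 3–2.
Beacon vs Apollo: Beacon wins 3–2.
Kestrel vs Apollo: Apollo wins 3–2.
Iris beats each rival — Juno (4–1), Ember (4–1), Beacon (3–2), Kestrel (3–2), Apollo (3–2) — so Iris is the Condorcet winner.

Iris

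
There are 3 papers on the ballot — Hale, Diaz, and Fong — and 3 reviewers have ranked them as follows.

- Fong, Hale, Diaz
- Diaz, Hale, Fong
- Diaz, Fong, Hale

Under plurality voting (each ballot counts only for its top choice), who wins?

First-place vote totals:
  Hale: 0
  Diaz: 2
  Fong: 1
Diaz has the most first-place votes.

Diaz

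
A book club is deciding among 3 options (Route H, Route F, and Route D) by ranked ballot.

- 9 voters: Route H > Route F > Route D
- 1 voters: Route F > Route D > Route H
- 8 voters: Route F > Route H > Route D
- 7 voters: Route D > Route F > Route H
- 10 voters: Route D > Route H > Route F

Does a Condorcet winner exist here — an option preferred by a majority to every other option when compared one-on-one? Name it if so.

There is no Condorcet winner

Head-to-head results (35 voters total):
Route H vs Route F: Route H wins 19–16.
Route H vs Route D: Route D wins 18–17.
Route F vs Route D: Route F wins 18–17.
No candidate beats all others: Route H beats Route F beats Route D beats Route H, a majority cycle.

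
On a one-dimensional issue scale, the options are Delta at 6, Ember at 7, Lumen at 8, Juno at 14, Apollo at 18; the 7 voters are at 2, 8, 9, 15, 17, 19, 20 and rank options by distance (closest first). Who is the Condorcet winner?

With single-peaked preferences on a line, the Condorcet winner is the candidate closest to the median voter.
The median voter (position 15) is closest to Juno at 14.
Check: Juno vs Ember — voters closer to Juno: 4 of 7.

Juno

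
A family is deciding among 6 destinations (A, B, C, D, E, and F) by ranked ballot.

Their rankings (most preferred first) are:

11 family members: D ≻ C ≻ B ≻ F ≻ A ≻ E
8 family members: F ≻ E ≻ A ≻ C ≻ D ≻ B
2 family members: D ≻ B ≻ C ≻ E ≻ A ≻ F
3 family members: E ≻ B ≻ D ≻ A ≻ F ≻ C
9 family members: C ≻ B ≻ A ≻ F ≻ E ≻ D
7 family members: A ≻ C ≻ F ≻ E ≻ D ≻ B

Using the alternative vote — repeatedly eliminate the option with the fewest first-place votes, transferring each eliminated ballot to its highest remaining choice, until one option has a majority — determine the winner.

C

Round 1: D 13, C 9, F 8, A 7, E 3, B 0. B has the fewest and is eliminated.
Round 2: D 13, C 9, F 8, A 7, E 3. E has the fewest and is eliminated.
Round 3: D 16, C 9, F 8, A 7. A has the fewest and is eliminated.
Round 4: C 16, D 16, F 8. F has the fewest and is eliminated.
Round 5: C 24, D 16. C has a majority.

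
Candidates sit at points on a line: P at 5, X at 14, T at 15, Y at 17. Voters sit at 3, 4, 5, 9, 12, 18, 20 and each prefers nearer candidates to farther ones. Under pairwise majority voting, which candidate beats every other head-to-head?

With single-peaked preferences on a line, the Condorcet winner is the candidate closest to the median voter.
The median voter (position 9) is closest to P at 5.
Check: P vs T — voters closer to P: 4 of 7.

P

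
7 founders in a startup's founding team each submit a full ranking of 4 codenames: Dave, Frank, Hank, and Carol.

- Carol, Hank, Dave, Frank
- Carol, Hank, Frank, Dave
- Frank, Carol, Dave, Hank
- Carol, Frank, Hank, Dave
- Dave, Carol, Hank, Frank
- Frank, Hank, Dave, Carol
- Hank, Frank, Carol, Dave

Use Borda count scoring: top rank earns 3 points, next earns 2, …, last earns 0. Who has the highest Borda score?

Carol

Borda scores:
  Dave: 1 + 0 + 1 + 0 + 3 + 1 + 0 = 6
  Frank: 0 + 1 + 3 + 2 + 0 + 3 + 2 = 11
  Hank: 2 + 2 + 0 + 1 + 1 + 2 + 3 = 11
  Carol: 3 + 3 + 2 + 3 + 2 + 0 + 1 = 14
Carol has the highest total.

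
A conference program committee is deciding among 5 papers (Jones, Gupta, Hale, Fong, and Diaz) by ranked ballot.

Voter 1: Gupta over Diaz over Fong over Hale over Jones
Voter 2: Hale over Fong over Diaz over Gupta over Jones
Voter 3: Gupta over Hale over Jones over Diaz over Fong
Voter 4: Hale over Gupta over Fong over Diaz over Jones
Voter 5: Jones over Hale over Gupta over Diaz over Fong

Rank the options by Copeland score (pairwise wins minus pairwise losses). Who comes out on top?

Pairwise results:
  Jones vs Gupta: Gupta wins 4–1.
  Jones vs Hale: Hale wins 4–1.
  Jones vs Fong: Fong wins 3–2.
  Jones vs Diaz: Diaz wins 3–2.
  Gupta vs Hale: Hale wins 3–2.
  Gupta vs Fong: Gupta wins 4–1.
  Gupta vs Diaz: Gupta wins 4–1.
  Hale vs Fong: Hale wins 4–1.
  Hale vs Diaz: Hale wins 4–1.
  Fong vs Diaz: Diaz wins 3–2.
Copeland scores (wins − losses):
  Jones: 0 − 4 = -4
  Gupta: 3 − 1 = 2
  Hale: 4 − 0 = 4
  Fong: 1 − 3 = -2
  Diaz: 2 − 2 = 0
Hale has the best Copeland score.

Hale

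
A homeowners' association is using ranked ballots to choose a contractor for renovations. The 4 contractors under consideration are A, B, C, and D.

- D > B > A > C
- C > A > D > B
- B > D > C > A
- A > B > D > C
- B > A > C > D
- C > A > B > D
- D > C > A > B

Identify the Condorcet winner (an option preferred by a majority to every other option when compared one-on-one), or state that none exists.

There is no Condorcet winner

Head-to-head results (7 voters total):
A vs B: A wins 4–3.
A vs C: C wins 4–3.
A vs D: A wins 4–3.
B vs C: B wins 4–3.
B vs D: B wins 4–3.
C vs D: D wins 4–3.
No candidate beats all others: A beats B beats C beats A, a majority cycle.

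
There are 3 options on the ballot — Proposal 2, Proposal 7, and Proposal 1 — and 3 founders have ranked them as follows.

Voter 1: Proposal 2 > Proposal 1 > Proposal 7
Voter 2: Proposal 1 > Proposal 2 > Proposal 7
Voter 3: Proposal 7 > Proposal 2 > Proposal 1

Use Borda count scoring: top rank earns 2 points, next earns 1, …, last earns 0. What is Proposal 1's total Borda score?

Borda scores:
  Proposal 2: 2 + 1 + 1 = 4
  Proposal 7: 0 + 0 + 2 = 2
  Proposal 1: 1 + 2 + 0 = 3

3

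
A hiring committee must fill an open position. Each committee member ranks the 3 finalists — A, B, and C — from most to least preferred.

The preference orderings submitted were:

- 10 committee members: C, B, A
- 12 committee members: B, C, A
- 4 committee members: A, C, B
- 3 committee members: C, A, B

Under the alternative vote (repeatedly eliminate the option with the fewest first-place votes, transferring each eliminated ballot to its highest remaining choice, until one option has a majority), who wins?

Round 1: C 13, B 12, A 4. A has the fewest and is eliminated.
Round 2: C 17, B 12. C has a majority.

C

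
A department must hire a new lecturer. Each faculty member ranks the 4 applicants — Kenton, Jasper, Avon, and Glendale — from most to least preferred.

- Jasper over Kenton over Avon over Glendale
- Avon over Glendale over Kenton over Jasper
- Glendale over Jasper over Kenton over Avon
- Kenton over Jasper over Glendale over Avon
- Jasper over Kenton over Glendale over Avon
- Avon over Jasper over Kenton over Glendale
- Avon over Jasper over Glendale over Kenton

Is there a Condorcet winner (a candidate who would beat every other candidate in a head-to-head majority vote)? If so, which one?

Head-to-head results (7 voters total):
Kenton vs Jasper: Jasper wins 5–2.
Kenton vs Avon: Kenton wins 4–3.
Kenton vs Glendale: Kenton wins 4–3.
Jasper vs Avon: Jasper wins 4–3.
Jasper vs Glendale: Jasper wins 5–2.
Avon vs Glendale: Avon wins 4–3.
Jasper beats each rival — Kenton (5–2), Avon (4–3), Glendale (5–2) — so Jasper is the Condorcet winner.

Jasper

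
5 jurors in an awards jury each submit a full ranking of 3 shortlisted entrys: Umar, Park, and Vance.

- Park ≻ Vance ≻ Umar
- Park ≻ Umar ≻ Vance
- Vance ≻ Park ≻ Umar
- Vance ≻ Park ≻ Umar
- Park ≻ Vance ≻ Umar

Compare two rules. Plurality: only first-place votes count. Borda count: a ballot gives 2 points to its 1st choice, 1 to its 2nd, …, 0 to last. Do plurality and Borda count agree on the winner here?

Yes

Plurality first-place counts: Umar 0, Park 3, Vance 2 → Park.
Borda totals: Umar 1, Park 8, Vance 6 → Park.
The two rules agree on Park.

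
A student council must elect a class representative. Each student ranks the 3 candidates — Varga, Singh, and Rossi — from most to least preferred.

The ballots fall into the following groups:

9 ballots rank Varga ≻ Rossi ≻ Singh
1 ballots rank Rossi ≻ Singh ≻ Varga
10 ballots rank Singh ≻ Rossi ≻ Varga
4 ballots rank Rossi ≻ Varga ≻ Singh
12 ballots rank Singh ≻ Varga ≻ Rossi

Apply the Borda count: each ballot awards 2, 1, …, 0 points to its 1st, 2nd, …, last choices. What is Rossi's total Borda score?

Borda scores:
  Varga: 9·2 + 0 + 10·0 + 4·1 + 12·1 = 34
  Singh: 9·0 + 1 + 10·2 + 4·0 + 12·2 = 45
  Rossi: 9·1 + 2 + 10·1 + 4·2 + 12·0 = 29

29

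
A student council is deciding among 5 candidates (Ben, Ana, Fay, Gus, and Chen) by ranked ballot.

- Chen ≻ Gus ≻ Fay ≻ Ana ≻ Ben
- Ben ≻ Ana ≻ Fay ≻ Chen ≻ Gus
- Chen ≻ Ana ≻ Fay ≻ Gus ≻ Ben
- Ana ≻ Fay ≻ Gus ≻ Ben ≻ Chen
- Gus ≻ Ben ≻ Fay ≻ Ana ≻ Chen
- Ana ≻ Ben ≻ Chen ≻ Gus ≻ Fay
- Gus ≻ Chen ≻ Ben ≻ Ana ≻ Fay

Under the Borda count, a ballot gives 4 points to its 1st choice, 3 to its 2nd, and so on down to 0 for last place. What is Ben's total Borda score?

13

Borda scores:
  Ben: 0 + 4 + 0 + 1 + 3 + 3 + 2 = 13
  Ana: 1 + 3 + 3 + 4 + 1 + 4 + 1 = 17
  Fay: 2 + 2 + 2 + 3 + 2 + 0 + 0 = 11
  Gus: 3 + 0 + 1 + 2 + 4 + 1 + 4 = 15
  Chen: 4 + 1 + 4 + 0 + 0 + 2 + 3 = 14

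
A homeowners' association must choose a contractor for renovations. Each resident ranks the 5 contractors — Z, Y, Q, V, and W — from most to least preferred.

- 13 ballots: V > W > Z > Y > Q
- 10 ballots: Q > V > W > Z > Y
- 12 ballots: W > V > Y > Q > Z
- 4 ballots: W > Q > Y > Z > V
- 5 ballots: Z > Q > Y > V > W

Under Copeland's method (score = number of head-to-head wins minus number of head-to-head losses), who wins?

Pairwise results:
  Z vs Y: Z wins 28–16.
  Z vs Q: Q wins 26–18.
  Z vs V: V wins 35–9.
  Z vs W: W wins 39–5.
  Y vs Q: Y wins 25–19.
  Y vs V: V wins 35–9.
  Y vs W: W wins 39–5.
  Q vs V: V wins 25–19.
  Q vs W: W wins 29–15.
  V vs W: V wins 28–16.
Copeland scores (wins − losses):
  Z: 1 − 3 = -2
  Y: 1 − 3 = -2
  Q: 1 − 3 = -2
  V: 4 − 0 = 4
  W: 3 − 1 = 2
V has the best Copeland score.

V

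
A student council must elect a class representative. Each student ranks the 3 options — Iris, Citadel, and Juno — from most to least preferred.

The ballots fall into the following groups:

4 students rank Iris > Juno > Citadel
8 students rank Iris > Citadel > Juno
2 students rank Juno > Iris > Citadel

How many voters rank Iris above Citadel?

14

Ballots ranking Iris above Citadel: 4+8+2 = 14.
Ballots ranking Citadel above Iris: 0.
So 14 of 14 voters prefer Iris to Citadel.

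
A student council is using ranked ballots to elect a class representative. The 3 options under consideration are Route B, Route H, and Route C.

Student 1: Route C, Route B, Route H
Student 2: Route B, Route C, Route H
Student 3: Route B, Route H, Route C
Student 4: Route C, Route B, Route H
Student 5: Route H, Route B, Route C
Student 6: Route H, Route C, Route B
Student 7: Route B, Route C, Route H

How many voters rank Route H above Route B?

2

Ballots ranking Route H above Route B: 2.
Ballots ranking Route B above Route H: 5.
So 2 of 7 voters prefer Route H to Route B.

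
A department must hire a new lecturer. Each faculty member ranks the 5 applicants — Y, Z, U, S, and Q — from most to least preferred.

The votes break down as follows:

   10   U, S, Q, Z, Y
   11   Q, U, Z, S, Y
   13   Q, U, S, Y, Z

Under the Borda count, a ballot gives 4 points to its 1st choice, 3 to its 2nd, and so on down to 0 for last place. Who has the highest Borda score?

Borda scores:
  Y: 10·0 + 11·0 + 13·1 = 13
  Z: 10·1 + 11·2 + 13·0 = 32
  U: 10·4 + 11·3 + 13·3 = 112
  S: 10·3 + 11·1 + 13·2 = 67
  Q: 10·2 + 11·4 + 13·4 = 116
Q has the highest total.

Q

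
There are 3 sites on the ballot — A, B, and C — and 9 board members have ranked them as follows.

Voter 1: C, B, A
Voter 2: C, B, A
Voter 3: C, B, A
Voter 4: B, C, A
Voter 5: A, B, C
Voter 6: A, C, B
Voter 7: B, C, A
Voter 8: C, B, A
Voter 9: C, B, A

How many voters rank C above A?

Ballots ranking C above A: 7.
Ballots ranking A above C: 2.
So 7 of 9 voters prefer C to A.

7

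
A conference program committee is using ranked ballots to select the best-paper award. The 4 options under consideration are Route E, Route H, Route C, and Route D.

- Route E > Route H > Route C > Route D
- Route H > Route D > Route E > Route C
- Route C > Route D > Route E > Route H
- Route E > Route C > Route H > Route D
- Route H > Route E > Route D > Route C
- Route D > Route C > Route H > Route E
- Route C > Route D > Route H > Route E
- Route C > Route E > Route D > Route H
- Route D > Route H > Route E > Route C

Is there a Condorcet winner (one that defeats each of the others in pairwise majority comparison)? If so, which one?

No Condorcet winner

Head-to-head results (9 voters total):
Route E vs Route H: Route H wins 5–4.
Route E vs Route C: Route E wins 5–4.
Route E vs Route D: Route D wins 5–4.
Route H vs Route C: Route C wins 5–4.
Route H vs Route D: Route D wins 5–4.
Route C vs Route D: Route C wins 5–4.
No candidate beats all others: Route E beats Route C beats Route H beats Route E, a majority cycle.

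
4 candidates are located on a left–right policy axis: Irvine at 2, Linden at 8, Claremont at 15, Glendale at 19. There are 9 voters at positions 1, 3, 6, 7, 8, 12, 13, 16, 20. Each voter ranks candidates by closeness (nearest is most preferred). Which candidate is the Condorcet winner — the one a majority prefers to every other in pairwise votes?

Linden

With single-peaked preferences on a line, the Condorcet winner is the candidate closest to the median voter.
The median voter (position 8) is closest to Linden at 8.
Check: Linden vs Glendale — voters closer to Linden: 7 of 9.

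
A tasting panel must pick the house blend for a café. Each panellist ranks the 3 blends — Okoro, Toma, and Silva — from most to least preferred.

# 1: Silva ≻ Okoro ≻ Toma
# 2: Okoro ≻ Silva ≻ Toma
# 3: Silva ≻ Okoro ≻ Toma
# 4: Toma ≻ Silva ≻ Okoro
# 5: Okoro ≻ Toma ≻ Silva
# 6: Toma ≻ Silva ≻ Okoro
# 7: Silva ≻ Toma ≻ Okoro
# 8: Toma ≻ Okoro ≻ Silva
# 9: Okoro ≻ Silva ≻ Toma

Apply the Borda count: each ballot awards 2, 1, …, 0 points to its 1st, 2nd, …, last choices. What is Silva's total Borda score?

Borda scores:
  Okoro: 1 + 2 + 1 + 0 + 2 + 0 + 0 + 1 + 2 = 9
  Toma: 0 + 0 + 0 + 2 + 1 + 2 + 1 + 2 + 0 = 8
  Silva: 2 + 1 + 2 + 1 + 0 + 1 + 2 + 0 + 1 = 10

10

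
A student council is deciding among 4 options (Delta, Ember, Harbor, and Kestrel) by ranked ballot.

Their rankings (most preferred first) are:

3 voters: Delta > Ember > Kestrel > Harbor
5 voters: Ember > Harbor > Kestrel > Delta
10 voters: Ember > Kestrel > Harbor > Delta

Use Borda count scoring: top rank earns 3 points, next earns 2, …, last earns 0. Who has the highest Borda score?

Ember

Borda scores:
  Delta: 3·3 + 5·0 + 10·0 = 9
  Ember: 3·2 + 5·3 + 10·3 = 51
  Harbor: 3·0 + 5·2 + 10·1 = 20
  Kestrel: 3·1 + 5·1 + 10·2 = 28
Ember has the highest total.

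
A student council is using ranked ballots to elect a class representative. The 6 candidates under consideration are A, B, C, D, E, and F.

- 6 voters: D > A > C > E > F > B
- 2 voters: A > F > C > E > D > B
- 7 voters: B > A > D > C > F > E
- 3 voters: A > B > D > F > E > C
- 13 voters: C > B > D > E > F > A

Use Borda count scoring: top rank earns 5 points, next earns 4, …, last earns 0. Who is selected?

Borda scores:
  A: 6·4 + 2·5 + 7·4 + 3·5 + 13·0 = 77
  B: 6·0 + 2·0 + 7·5 + 3·4 + 13·4 = 99
  C: 6·3 + 2·3 + 7·2 + 3·0 + 13·5 = 103
  D: 6·5 + 2·1 + 7·3 + 3·3 + 13·3 = 101
  E: 6·2 + 2·2 + 7·0 + 3·1 + 13·2 = 45
  F: 6·1 + 2·4 + 7·1 + 3·2 + 13·1 = 40
C has the highest total.

C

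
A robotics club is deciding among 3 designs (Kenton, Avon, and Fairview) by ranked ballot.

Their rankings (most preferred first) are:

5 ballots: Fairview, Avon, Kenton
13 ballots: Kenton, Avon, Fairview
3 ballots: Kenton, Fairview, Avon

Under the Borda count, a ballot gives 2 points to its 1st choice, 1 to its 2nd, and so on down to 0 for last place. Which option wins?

Borda scores:
  Kenton: 5·0 + 13·2 + 3·2 = 32
  Avon: 5·1 + 13·1 + 3·0 = 18
  Fairview: 5·2 + 13·0 + 3·1 = 13
Kenton has the highest total.

Kenton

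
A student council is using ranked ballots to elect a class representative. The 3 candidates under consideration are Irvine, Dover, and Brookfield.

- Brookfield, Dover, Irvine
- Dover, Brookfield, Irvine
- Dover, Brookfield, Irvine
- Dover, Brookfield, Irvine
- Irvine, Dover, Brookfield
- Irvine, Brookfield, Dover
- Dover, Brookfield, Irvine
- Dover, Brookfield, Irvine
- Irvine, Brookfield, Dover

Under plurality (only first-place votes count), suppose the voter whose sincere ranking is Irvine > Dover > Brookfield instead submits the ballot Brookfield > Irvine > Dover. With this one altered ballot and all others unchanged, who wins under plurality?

First-place totals with the altered ballot: Irvine 2, Dover 5, Brookfield 2.
The winner is unchanged: still Dover.

Dover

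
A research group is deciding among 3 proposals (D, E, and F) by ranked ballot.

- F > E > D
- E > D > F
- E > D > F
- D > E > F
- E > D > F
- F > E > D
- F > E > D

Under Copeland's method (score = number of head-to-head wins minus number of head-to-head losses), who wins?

Pairwise results:
  D vs E: E wins 6–1.
  D vs F: D wins 4–3.
  E vs F: E wins 4–3.
Copeland scores (wins − losses):
  D: 1 − 1 = 0
  E: 2 − 0 = 2
  F: 0 − 2 = -2
E has the best Copeland score.

E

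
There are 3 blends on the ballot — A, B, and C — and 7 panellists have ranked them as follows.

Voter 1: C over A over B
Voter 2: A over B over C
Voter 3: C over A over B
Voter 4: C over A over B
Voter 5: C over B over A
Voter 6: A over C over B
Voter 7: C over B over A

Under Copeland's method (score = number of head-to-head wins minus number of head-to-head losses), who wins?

C

Pairwise results:
  A vs B: A wins 5–2.
  A vs C: C wins 5–2.
  B vs C: C wins 6–1.
Copeland scores (wins − losses):
  A: 1 − 1 = 0
  B: 0 − 2 = -2
  C: 2 − 0 = 2
C has the best Copeland score.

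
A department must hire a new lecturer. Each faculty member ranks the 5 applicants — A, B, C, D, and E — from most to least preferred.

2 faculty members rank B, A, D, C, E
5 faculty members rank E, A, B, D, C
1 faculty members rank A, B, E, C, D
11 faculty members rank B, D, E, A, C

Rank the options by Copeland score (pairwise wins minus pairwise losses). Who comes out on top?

Pairwise results:
  A vs B: B wins 13–6.
  A vs C: A wins 19–0.
  A vs D: D wins 11–8.
  A vs E: E wins 16–3.
  B vs C: B wins 19–0.
  B vs D: B wins 19–0.
  B vs E: B wins 14–5.
  C vs D: D wins 18–1.
  C vs E: E wins 17–2.
  D vs E: D wins 13–6.
Copeland scores (wins − losses):
  A: 1 − 3 = -2
  B: 4 − 0 = 4
  C: 0 − 4 = -4
  D: 3 − 1 = 2
  E: 2 − 2 = 0
B has the best Copeland score.

B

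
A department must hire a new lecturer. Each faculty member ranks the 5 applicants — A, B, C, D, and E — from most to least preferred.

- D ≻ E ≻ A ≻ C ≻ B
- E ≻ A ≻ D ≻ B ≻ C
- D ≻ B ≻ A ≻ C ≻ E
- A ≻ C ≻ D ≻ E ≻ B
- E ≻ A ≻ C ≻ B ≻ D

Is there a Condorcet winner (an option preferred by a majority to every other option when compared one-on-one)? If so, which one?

Head-to-head results (5 voters total):
A vs B: A wins 4–1.
A vs C: A wins 5–0.
A vs D: A wins 3–2.
A vs E: E wins 3–2.
B vs C: C wins 3–2.
B vs D: D wins 4–1.
B vs E: E wins 4–1.
C vs D: D wins 3–2.
C vs E: E wins 3–2.
D vs E: D wins 3–2.
No candidate beats all others: A beats D beats E beats A, a majority cycle.

There is no Condorcet winner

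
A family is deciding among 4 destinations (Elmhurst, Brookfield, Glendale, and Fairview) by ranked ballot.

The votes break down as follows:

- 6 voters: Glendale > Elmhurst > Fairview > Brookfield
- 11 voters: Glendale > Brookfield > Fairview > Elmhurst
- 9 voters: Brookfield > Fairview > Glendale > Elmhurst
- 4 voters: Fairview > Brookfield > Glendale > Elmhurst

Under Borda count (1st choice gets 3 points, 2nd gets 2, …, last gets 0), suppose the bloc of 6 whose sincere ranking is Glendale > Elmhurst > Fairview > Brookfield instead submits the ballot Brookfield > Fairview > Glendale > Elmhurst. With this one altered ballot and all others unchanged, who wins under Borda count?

Borda totals with the altered ballot: Elmhurst 0, Brookfield 75, Glendale 52, Fairview 53.
The switch changes the winner from Glendale to Brookfield.

Brookfield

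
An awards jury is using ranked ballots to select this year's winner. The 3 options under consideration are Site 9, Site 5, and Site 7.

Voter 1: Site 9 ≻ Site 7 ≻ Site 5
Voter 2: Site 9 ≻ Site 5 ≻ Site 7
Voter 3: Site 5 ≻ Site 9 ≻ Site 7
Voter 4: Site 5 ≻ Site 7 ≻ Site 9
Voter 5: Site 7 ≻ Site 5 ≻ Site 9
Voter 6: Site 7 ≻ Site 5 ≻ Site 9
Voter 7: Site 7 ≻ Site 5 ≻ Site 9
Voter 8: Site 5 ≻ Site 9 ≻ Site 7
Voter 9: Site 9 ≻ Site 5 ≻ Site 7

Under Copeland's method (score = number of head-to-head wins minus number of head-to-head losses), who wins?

Site 5

Pairwise results:
  Site 9 vs Site 5: Site 5 wins 6–3.
  Site 9 vs Site 7: Site 9 wins 5–4.
  Site 5 vs Site 7: Site 5 wins 5–4.
Copeland scores (wins − losses):
  Site 9: 1 − 1 = 0
  Site 5: 2 − 0 = 2
  Site 7: 0 − 2 = -2
Site 5 has the best Copeland score.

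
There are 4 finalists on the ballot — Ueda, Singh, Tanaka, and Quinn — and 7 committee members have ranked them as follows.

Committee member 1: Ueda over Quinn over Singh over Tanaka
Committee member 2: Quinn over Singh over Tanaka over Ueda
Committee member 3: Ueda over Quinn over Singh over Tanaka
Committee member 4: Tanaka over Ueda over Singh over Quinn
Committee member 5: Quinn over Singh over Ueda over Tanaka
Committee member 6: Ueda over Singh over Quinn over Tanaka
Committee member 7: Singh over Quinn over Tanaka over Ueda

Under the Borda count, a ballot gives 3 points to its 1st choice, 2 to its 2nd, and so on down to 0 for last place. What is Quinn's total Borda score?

Borda scores:
  Ueda: 3 + 0 + 3 + 2 + 1 + 3 + 0 = 12
  Singh: 1 + 2 + 1 + 1 + 2 + 2 + 3 = 12
  Tanaka: 0 + 1 + 0 + 3 + 0 + 0 + 1 = 5
  Quinn: 2 + 3 + 2 + 0 + 3 + 1 + 2 = 13

13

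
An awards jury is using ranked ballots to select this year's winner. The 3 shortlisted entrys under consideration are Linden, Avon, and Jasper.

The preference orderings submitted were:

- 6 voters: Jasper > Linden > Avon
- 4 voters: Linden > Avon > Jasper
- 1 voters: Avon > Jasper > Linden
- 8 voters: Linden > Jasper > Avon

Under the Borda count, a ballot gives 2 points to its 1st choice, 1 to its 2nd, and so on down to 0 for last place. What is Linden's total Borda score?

Borda scores:
  Linden: 6·1 + 4·2 + 0 + 8·2 = 30
  Avon: 6·0 + 4·1 + 2 + 8·0 = 6
  Jasper: 6·2 + 4·0 + 1 + 8·1 = 21

30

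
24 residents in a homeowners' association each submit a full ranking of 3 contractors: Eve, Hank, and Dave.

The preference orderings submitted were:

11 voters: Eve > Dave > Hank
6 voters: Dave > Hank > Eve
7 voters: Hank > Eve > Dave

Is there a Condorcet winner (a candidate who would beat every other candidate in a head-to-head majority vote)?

Head-to-head results (24 voters total):
Eve vs Hank: Hank wins 13–11.
Eve vs Dave: Eve wins 18–6.
Hank vs Dave: Dave wins 17–7.
No candidate beats all others: Eve beats Dave beats Hank beats Eve, a majority cycle.

No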